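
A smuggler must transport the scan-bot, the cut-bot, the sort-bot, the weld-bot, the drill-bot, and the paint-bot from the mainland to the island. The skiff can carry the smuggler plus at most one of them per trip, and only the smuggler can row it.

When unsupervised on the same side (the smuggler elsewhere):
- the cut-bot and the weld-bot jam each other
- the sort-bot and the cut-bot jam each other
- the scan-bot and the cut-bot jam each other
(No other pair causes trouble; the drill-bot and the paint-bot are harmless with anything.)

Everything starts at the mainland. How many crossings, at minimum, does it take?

impossible

Following every safe sequence of crossings from the start, the most of the 6 that can be at the island as the skiff arrives there on crossings 1, 3, 5, 7 is 1, 2, 3, 4 respectively; the best ever achieved is 4 of 6.
From crossing 9 on, no configuration arises that was not already reachable earlier: only 36 distinct safe configurations (who is on which side, and where the skiff is) can ever be reached, none of them has everyone across, and every continuation just revisits them. So no valid plan exists.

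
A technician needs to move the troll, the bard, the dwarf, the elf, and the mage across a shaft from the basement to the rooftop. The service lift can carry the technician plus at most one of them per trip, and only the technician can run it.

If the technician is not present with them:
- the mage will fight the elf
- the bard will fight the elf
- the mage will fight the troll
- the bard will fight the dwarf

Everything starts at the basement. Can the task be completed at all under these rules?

No

Whatever the first load, the items left behind include a forbidden pair without the technician. No opening move is safe, so no plan exists.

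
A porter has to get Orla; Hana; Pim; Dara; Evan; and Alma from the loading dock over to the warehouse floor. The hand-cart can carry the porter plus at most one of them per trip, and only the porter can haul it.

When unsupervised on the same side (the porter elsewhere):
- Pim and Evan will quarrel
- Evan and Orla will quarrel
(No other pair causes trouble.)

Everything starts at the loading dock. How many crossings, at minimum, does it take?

13

Counting alone: the porter can take at most 1 across per trip to the warehouse floor, so moving all 6 needs at least 6 loaded trips out, with a return between consecutive ones — at least 11 crossings.
The safety rule pushes this higher. Following every safe sequence of crossings, the most of the 6 that can be at the warehouse floor as the hand-cart arrives there on crossing 11 is 5 — never all 6.
So no plan with fewer than 13 crossings exists, and this one achieves 13:
1. Porter goes to the warehouse floor with Evan.  [the loading dock: Alma, Dara, Hana, Orla, Pim | the warehouse floor: Evan]
2. Porter goes back to the loading dock alone.  [the loading dock: Alma, Dara, Hana, Orla, Pim | the warehouse floor: Evan]
3. Porter goes to the warehouse floor with Orla.  [the loading dock: Alma, Dara, Hana, Pim | the warehouse floor: Evan, Orla]
4. Porter goes back to the loading dock with Evan.  [the loading dock: Alma, Dara, Evan, Hana, Pim | the warehouse floor: Orla]
5. Porter goes to the warehouse floor with Pim.  [the loading dock: Alma, Dara, Evan, Hana | the warehouse floor: Orla, Pim]
6. Porter goes back to the loading dock alone.  [the loading dock: Alma, Dara, Evan, Hana | the warehouse floor: Orla, Pim]
7. Porter goes to the warehouse floor with Hana.  [the loading dock: Alma, Dara, Evan | the warehouse floor: Hana, Orla, Pim]
8. Porter goes back to the loading dock alone.  [the loading dock: Alma, Dara, Evan | the warehouse floor: Hana, Orla, Pim]
9. Porter goes to the warehouse floor with Dara.  [the loading dock: Alma, Evan | the warehouse floor: Dara, Hana, Orla, Pim]
10. Porter goes back to the loading dock alone.  [the loading dock: Alma, Evan | the warehouse floor: Dara, Hana, Orla, Pim]
11. Porter goes to the warehouse floor with Alma.  [the loading dock: Evan | the warehouse floor: Alma, Dara, Hana, Orla, Pim]
12. Porter goes back to the loading dock alone.  [the loading dock: Evan | the warehouse floor: Alma, Dara, Hana, Orla, Pim]
13. Porter goes to the warehouse floor with Evan.  [the loading dock: — | the warehouse floor: Alma, Dara, Evan, Hana, Orla, Pim]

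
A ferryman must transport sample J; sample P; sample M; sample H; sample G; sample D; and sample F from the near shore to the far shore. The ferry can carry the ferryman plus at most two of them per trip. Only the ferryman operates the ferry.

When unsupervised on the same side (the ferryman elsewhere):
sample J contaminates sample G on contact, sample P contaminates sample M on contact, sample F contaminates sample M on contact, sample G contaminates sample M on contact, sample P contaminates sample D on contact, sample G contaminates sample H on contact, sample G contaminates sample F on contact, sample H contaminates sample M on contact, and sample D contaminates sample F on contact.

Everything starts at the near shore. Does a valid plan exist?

No

Whatever the first load, the items left behind include a forbidden pair without the ferryman. No opening move is safe, so no plan exists.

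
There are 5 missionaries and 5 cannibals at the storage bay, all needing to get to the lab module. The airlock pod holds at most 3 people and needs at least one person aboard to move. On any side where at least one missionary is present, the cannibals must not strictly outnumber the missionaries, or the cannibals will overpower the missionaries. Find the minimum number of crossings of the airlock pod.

Counting alone: each trip to the lab module takes at most 3 across and each return brings at least 1 back, so after t trips out (and t−1 returns) at most 3t − (t−1) of the 10 are across; that first reaches 10 at t = 5, so at least 9 crossings are needed.
The safety rule pushes this higher. Following every safe sequence of crossings, the most of the 10 that can be at the lab module as the airlock pod arrives there on crossing 9 is 9 — never all 10.
So no plan with fewer than 11 crossings exists, and this one achieves 11:
1. 2 cannibals → the lab module.  (the storage bay: 5M 3C; the lab module: 0M 2C)
2. 1 cannibal ← the storage bay.  (the storage bay: 5M 4C; the lab module: 0M 1C)
3. 3 cannibals → the lab module.  (the storage bay: 5M 1C; the lab module: 0M 4C)
4. 1 cannibal ← the storage bay.  (the storage bay: 5M 2C; the lab module: 0M 3C)
5. 3 missionaries → the lab module.  (the storage bay: 2M 2C; the lab module: 3M 3C)
6. 1 missionary and 1 cannibal ← the storage bay.  (the storage bay: 3M 3C; the lab module: 2M 2C)
7. 3 missionaries → the lab module.  (the storage bay: 0M 3C; the lab module: 5M 2C)
8. 1 cannibal ← the storage bay.  (the storage bay: 0M 4C; the lab module: 5M 1C)
9. 2 cannibals → the lab module.  (the storage bay: 0M 2C; the lab module: 5M 3C)
10. 1 cannibal ← the storage bay.  (the storage bay: 0M 3C; the lab module: 5M 2C)
11. 3 cannibals → the lab module.  (the storage bay: 0M 0C; the lab module: 5M 5C)

11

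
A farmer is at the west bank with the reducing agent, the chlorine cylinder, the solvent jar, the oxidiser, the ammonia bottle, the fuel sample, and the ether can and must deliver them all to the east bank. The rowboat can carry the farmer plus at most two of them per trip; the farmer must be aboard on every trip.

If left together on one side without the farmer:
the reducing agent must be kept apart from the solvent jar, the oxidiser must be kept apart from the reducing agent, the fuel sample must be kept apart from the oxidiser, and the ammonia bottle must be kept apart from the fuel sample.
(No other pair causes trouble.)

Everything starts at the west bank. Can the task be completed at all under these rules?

1. Farmer goes to the east bank with the fuel sample and the reducing agent.
2. Farmer goes back to the west bank alone.
3. Farmer goes to the east bank with the chlorine cylinder.
4. Farmer goes back to the west bank alone.
5. Farmer goes to the east bank with the oxidiser and the solvent jar.
6. Farmer goes back to the west bank with the fuel sample and the reducing agent.
7. Farmer goes to the east bank with the ammonia bottle and the ether can.
8. Farmer goes back to the west bank alone.
9. Farmer goes to the east bank with the fuel sample and the reducing agent.

Yes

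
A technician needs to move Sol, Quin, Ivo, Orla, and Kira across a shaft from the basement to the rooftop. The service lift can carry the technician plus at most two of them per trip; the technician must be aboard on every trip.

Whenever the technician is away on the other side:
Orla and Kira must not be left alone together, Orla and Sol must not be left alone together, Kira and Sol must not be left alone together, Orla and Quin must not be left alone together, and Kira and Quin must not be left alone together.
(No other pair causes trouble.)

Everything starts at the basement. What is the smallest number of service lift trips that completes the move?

Counting alone: the technician can take at most 2 across per trip to the rooftop, so moving all 5 needs at least 3 loaded trips out, with a return between consecutive ones — at least 5 crossings.
The safety rule pushes this higher. Following every safe sequence of crossings, the most of the 5 that can be at the rooftop as the service lift arrives there on crossing 5 is 4 — never all 5.
So no plan with fewer than 7 crossings exists, and this one achieves 7:
1. Technician goes to the rooftop with Kira and Orla.
2. Technician goes back to the basement with Orla.
3. Technician goes to the rooftop with Quin and Sol.
4. Technician goes back to the basement with Kira.
5. Technician goes to the rooftop with Ivo and Orla.
6. Technician goes back to the basement with Orla.
7. Technician goes to the rooftop with Kira and Orla.

7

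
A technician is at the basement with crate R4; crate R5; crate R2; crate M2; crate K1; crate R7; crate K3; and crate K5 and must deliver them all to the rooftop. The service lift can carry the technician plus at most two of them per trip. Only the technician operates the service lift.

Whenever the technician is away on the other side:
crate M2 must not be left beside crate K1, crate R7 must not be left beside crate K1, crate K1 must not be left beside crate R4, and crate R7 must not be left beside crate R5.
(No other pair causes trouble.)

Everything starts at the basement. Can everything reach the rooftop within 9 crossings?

Yes — this plan uses 9 crossings (≤ 9):
1. Technician goes to the rooftop with crate K1 and crate R5.  [the basement: crate K3, crate K5, crate M2, crate R2, crate R4, crate R7 | the rooftop: crate K1, crate R5]
2. Technician goes back to the basement alone.  [the basement: crate K3, crate K5, crate M2, crate R2, crate R4, crate R7 | the rooftop: crate K1, crate R5]
3. Technician goes to the rooftop with crate R2.  [the basement: crate K3, crate K5, crate M2, crate R4, crate R7 | the rooftop: crate K1, crate R2, crate R5]
4. Technician goes back to the basement alone.  [the basement: crate K3, crate K5, crate M2, crate R4, crate R7 | the rooftop: crate K1, crate R2, crate R5]
5. Technician goes to the rooftop with crate K3 and crate K5.  [the basement: crate M2, crate R4, crate R7 | the rooftop: crate K1, crate K3, crate K5, crate R2, crate R5]
6. Technician goes back to the basement alone.  [the basement: crate M2, crate R4, crate R7 | the rooftop: crate K1, crate K3, crate K5, crate R2, crate R5]
7. Technician goes to the rooftop with crate M2 and crate R4.  [the basement: crate R7 | the rooftop: crate K1, crate K3, crate K5, crate M2, crate R2, crate R4, crate R5]
8. Technician goes back to the basement with crate K1.  [the basement: crate K1, crate R7 | the rooftop: crate K3, crate K5, crate M2, crate R2, crate R4, crate R5]
9. Technician goes to the rooftop with crate K1 and crate R7.  [the basement: — | the rooftop: crate K1, crate K3, crate K5, crate M2, crate R2, crate R4, crate R5, crate R7]

Yes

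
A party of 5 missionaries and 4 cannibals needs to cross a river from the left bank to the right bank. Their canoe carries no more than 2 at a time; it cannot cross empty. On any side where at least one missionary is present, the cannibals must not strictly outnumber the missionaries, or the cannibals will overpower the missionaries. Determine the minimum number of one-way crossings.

15

Counting alone: each trip to the right bank takes at most 2 across and each return brings at least 1 back, so after t trips out (and t−1 returns) at most 2t − (t−1) of the 9 are across; that first reaches 9 at t = 8, so at least 15 crossings are needed.
The plan below uses exactly 15 crossings, so it is optimal:
1. 2 cannibals → the right bank.  (the left bank: 5M 2C; the right bank: 0M 2C)
2. 1 cannibal ← the left bank.  (the left bank: 5M 3C; the right bank: 0M 1C)
3. 2 cannibals → the right bank.  (the left bank: 5M 1C; the right bank: 0M 3C)
4. 1 cannibal ← the left bank.  (the left bank: 5M 2C; the right bank: 0M 2C)
5. 2 missionaries → the right bank.  (the left bank: 3M 2C; the right bank: 2M 2C)
6. 1 cannibal ← the left bank.  (the left bank: 3M 3C; the right bank: 2M 1C)
7. 1 missionary and 1 cannibal → the right bank.  (the left bank: 2M 2C; the right bank: 3M 2C)
8. 1 missionary ← the left bank.  (the left bank: 3M 2C; the right bank: 2M 2C)
9. 1 missionary and 1 cannibal → the right bank.  (the left bank: 2M 1C; the right bank: 3M 3C)
10. 1 cannibal ← the left bank.  (the left bank: 2M 2C; the right bank: 3M 2C)
11. 1 missionary and 1 cannibal → the right bank.  (the left bank: 1M 1C; the right bank: 4M 3C)
12. 1 missionary ← the left bank.  (the left bank: 2M 1C; the right bank: 3M 3C)
13. 1 missionary and 1 cannibal → the right bank.  (the left bank: 1M 0C; the right bank: 4M 4C)
14. 1 cannibal ← the left bank.  (the left bank: 1M 1C; the right bank: 4M 3C)
15. 1 missionary and 1 cannibal → the right bank.  (the left bank: 0M 0C; the right bank: 5M 4C)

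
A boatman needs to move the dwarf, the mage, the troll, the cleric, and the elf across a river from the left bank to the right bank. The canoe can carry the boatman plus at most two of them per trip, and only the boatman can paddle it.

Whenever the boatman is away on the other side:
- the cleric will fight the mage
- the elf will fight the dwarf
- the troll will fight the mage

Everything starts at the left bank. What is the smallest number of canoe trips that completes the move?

Counting alone: the boatman can take at most 2 across per trip to the right bank, so moving all 5 needs at least 3 loaded trips out, with a return between consecutive ones — at least 5 crossings.
The plan below uses exactly 5 crossings, so it is optimal:
1. Boatman goes to the right bank with the dwarf and the mage.
2. Boatman goes back to the left bank alone.
3. Boatman goes to the right bank with the cleric and the troll.
4. Boatman goes back to the left bank with the mage.
5. Boatman goes to the right bank with the elf and the mage.

5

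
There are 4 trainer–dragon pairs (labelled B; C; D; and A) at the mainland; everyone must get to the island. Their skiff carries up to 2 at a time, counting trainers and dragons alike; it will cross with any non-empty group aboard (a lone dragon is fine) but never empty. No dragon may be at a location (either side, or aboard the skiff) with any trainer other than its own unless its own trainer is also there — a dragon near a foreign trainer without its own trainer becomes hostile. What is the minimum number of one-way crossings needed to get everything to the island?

impossible

Following every safe sequence of crossings from the start, the most of the 8 that can be at the island as the skiff arrives there on crossings 1, 3, 5 is 2, 3, 4 respectively; the best ever achieved is 4 of 8.
From crossing 7 on, no configuration arises that was not already reachable earlier: only 44 distinct safe configurations (who is on which side, and where the skiff is) can ever be reached, none of them has everyone across, and every continuation just revisits them. So no valid plan exists.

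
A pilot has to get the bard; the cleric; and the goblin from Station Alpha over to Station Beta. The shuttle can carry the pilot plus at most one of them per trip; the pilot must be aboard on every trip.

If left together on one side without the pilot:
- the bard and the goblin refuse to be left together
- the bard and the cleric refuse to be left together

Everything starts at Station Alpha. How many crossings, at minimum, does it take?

Counting alone: the pilot can take at most 1 across per trip to Station Beta, so moving all 3 needs at least 3 loaded trips out, with a return between consecutive ones — at least 5 crossings.
The safety rule pushes this higher. Following every safe sequence of crossings, the most of the 3 that can be at Station Beta as the shuttle arrives there on crossing 5 is 2 — never all 3.
So no plan with fewer than 7 crossings exists, and this one achieves 7:
1. Pilot goes to Station Beta with the bard.
2. Pilot goes back to Station Alpha alone.
3. Pilot goes to Station Beta with the cleric.
4. Pilot goes back to Station Alpha with the bard.
5. Pilot goes to Station Beta with the goblin.
6. Pilot goes back to Station Alpha alone.
7. Pilot goes to Station Beta with the bard.

7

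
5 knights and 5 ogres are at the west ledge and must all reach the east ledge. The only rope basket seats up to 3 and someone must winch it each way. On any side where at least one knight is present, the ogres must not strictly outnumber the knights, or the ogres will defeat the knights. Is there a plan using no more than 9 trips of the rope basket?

Counting alone: each trip to the east ledge takes at most 3 across and each return brings at least 1 back, so after t trips out (and t−1 returns) at most 3t − (t−1) of the 10 are across; that first reaches 10 at t = 5, so at least 9 crossings are needed.
The safety rule pushes this higher. Following every safe sequence of crossings, the most of the 10 that can be at the east ledge as the rope basket arrives there on crossing 9 is 9 — never all 10.
So the move cannot be finished within 9 crossings. (The shortest complete plan takes 11:)
1. 2 ogres → the east ledge.  (the west ledge: 5K 3O; the east ledge: 0K 2O)
2. 1 ogre ← the west ledge.  (the west ledge: 5K 4O; the east ledge: 0K 1O)
3. 3 ogres → the east ledge.  (the west ledge: 5K 1O; the east ledge: 0K 4O)
4. 1 ogre ← the west ledge.  (the west ledge: 5K 2O; the east ledge: 0K 3O)
5. 3 knights → the east ledge.  (the west ledge: 2K 2O; the east ledge: 3K 3O)
6. 1 knight and 1 ogre ← the west ledge.  (the west ledge: 3K 3O; the east ledge: 2K 2O)
7. 3 knights → the east ledge.  (the west ledge: 0K 3O; the east ledge: 5K 2O)
8. 1 ogre ← the west ledge.  (the west ledge: 0K 4O; the east ledge: 5K 1O)
9. 2 ogres → the east ledge.  (the west ledge: 0K 2O; the east ledge: 5K 3O)
10. 1 ogre ← the west ledge.  (the west ledge: 0K 3O; the east ledge: 5K 2O)
11. 3 ogres → the east ledge.  (the west ledge: 0K 0O; the east ledge: 5K 5O)

No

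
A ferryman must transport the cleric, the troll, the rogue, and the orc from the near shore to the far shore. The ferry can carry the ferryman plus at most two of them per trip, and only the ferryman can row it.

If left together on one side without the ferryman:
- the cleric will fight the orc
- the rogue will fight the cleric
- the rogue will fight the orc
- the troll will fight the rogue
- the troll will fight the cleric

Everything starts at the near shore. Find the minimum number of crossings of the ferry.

5

Counting alone: the ferryman can take at most 2 across per trip to the far shore, so moving all 4 needs at least 2 loaded trips out, with a return between consecutive ones — at least 3 crossings.
The safety rule pushes this higher. Following every safe sequence of crossings, the most of the 4 that can be at the far shore as the ferry arrives there on crossing 3 is 3 — never all 4.
So no plan with fewer than 5 crossings exists, and this one achieves 5:
1. Ferryman goes to the far shore with the cleric and the rogue.
2. Ferryman goes back to the near shore with the cleric.
3. Ferryman goes to the far shore with the orc and the troll.
4. Ferryman goes back to the near shore with the rogue.
5. Ferryman goes to the far shore with the cleric and the rogue.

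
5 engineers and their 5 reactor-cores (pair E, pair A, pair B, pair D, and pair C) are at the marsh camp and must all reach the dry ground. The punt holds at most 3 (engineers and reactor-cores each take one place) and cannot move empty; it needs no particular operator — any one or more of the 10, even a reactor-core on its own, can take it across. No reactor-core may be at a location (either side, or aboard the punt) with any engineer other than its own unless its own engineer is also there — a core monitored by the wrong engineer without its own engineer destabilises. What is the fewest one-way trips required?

Counting alone: each trip to the dry ground takes at most 3 across and each return brings at least 1 back, so after t trips out (and t−1 returns) at most 3t − (t−1) of the 10 are across; that first reaches 10 at t = 5, so at least 9 crossings are needed.
The safety rule pushes this higher. Following every safe sequence of crossings, the most of the 10 that can be at the dry ground as the punt arrives there on crossing 9 is 9 — never all 10.
So no plan with fewer than 11 crossings exists, and this one achieves 11:
1. engineer E and reactor-core E cross → the dry ground.
2. engineer E crosses ← the marsh camp.
3. reactor-core A, reactor-core B, and reactor-core D cross → the dry ground.
4. reactor-core E crosses ← the marsh camp.
5. engineer A, engineer B, and engineer D cross → the dry ground.
6. engineer A and reactor-core A cross ← the marsh camp.
7. engineer A, engineer C, and engineer E cross → the dry ground.
8. reactor-core B crosses ← the marsh camp.
9. reactor-core A and reactor-core E cross → the dry ground.
10. reactor-core E crosses ← the marsh camp.
11. reactor-core B, reactor-core C, and reactor-core E cross → the dry ground.

11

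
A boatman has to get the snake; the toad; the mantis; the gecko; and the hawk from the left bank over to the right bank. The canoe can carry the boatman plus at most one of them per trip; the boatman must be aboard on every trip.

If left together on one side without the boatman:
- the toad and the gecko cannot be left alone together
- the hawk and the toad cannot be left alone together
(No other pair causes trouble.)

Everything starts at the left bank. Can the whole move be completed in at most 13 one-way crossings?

Yes

Yes — this plan uses 11 crossings (≤ 13):
1. Boatman goes to the right bank with the toad.  [the left bank: the gecko, the hawk, the mantis, the snake | the right bank: the toad]
2. Boatman goes back to the left bank alone.  [the left bank: the gecko, the hawk, the mantis, the snake | the right bank: the toad]
3. Boatman goes to the right bank with the snake.  [the left bank: the gecko, the hawk, the mantis | the right bank: the snake, the toad]
4. Boatman goes back to the left bank alone.  [the left bank: the gecko, the hawk, the mantis | the right bank: the snake, the toad]
5. Boatman goes to the right bank with the mantis.  [the left bank: the gecko, the hawk | the right bank: the mantis, the snake, the toad]
6. Boatman goes back to the left bank alone.  [the left bank: the gecko, the hawk | the right bank: the mantis, the snake, the toad]
7. Boatman goes to the right bank with the gecko.  [the left bank: the hawk | the right bank: the gecko, the mantis, the snake, the toad]
8. Boatman goes back to the left bank with the toad.  [the left bank: the hawk, the toad | the right bank: the gecko, the mantis, the snake]
9. Boatman goes to the right bank with the hawk.  [the left bank: the toad | the right bank: the gecko, the hawk, the mantis, the snake]
10. Boatman goes back to the left bank alone.  [the left bank: the toad | the right bank: the gecko, the hawk, the mantis, the snake]
11. Boatman goes to the right bank with the toad.  [the left bank: — | the right bank: the gecko, the hawk, the mantis, the snake, the toad]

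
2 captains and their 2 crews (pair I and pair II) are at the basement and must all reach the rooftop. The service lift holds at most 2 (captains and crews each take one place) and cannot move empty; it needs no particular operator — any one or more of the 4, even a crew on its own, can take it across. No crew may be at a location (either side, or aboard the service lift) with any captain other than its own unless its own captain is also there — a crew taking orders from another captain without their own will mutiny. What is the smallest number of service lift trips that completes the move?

Counting alone: each trip to the rooftop takes at most 2 across and each return brings at least 1 back, so after t trips out (and t−1 returns) at most 2t − (t−1) of the 4 are across; that first reaches 4 at t = 3, so at least 5 crossings are needed.
The plan below uses exactly 5 crossings, so it is optimal:
1. captain I and crew I cross → the rooftop.
2. captain I crosses ← the basement.
3. captain I and captain II cross → the rooftop.
4. captain II crosses ← the basement.
5. captain II and crew II cross → the rooftop.

5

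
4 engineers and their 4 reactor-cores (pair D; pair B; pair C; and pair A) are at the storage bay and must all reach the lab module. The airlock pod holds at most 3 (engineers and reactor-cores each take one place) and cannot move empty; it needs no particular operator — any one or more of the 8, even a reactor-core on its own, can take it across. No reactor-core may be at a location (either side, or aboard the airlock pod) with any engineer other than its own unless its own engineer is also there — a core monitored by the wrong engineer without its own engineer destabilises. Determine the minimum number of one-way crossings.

Counting alone: each trip to the lab module takes at most 3 across and each return brings at least 1 back, so after t trips out (and t−1 returns) at most 3t − (t−1) of the 8 are across; that first reaches 8 at t = 4, so at least 7 crossings are needed.
The safety rule pushes this higher. Following every safe sequence of crossings, the most of the 8 that can be at the lab module as the airlock pod arrives there on crossing 7 is 7 — never all 8.
So no plan with fewer than 9 crossings exists, and this one achieves 9:
1. engineer D and reactor-core D cross → the lab module.
2. engineer D crosses ← the storage bay.
3. engineer B, engineer D, and reactor-core B cross → the lab module.
4. engineer D and reactor-core D cross ← the storage bay.
5. engineer A, engineer C, and engineer D cross → the lab module.
6. reactor-core B crosses ← the storage bay.
7. reactor-core B and reactor-core D cross → the lab module.
8. reactor-core D crosses ← the storage bay.
9. reactor-core A, reactor-core C, and reactor-core D cross → the lab module.

9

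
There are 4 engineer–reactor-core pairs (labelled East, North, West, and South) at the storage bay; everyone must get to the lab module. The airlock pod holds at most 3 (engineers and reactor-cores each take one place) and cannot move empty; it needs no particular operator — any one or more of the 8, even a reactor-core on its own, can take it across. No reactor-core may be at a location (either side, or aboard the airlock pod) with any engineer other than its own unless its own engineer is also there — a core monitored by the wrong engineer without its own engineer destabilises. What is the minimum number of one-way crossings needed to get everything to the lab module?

9

Counting alone: each trip to the lab module takes at most 3 across and each return brings at least 1 back, so after t trips out (and t−1 returns) at most 3t − (t−1) of the 8 are across; that first reaches 8 at t = 4, so at least 7 crossings are needed.
The safety rule pushes this higher. Following every safe sequence of crossings, the most of the 8 that can be at the lab module as the airlock pod arrives there on crossing 7 is 7 — never all 8.
So no plan with fewer than 9 crossings exists, and this one achieves 9:
1. engineer East and reactor-core East cross → the lab module.
2. engineer East crosses ← the storage bay.
3. engineer East, engineer North, and reactor-core North cross → the lab module.
4. engineer East and reactor-core East cross ← the storage bay.
5. engineer East, engineer South, and engineer West cross → the lab module.
6. reactor-core North crosses ← the storage bay.
7. reactor-core East and reactor-core North cross → the lab module.
8. reactor-core East crosses ← the storage bay.
9. reactor-core East, reactor-core South, and reactor-core West cross → the lab module.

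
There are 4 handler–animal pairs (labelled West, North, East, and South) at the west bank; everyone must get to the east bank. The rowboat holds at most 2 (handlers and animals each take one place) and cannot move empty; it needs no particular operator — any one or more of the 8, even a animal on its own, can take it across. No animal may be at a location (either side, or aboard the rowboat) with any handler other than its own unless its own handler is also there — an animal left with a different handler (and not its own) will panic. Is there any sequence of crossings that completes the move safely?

Following every safe sequence of crossings from the start, the most of the 8 that can be at the east bank as the rowboat arrives there on crossings 1, 3, 5 is 2, 3, 4 respectively; the best ever achieved is 4 of 8.
From crossing 7 on, no configuration arises that was not already reachable earlier: only 44 distinct safe configurations (who is on which side, and where the rowboat is) can ever be reached, none of them has everyone across, and every continuation just revisits them. So no valid plan exists.

No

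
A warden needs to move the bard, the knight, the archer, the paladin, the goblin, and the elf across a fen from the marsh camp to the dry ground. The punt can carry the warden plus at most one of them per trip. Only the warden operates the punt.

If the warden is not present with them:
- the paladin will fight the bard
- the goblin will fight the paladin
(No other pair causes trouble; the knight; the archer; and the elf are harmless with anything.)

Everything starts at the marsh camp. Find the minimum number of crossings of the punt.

13

Counting alone: the warden can take at most 1 across per trip to the dry ground, so moving all 6 needs at least 6 loaded trips out, with a return between consecutive ones — at least 11 crossings.
The safety rule pushes this higher. Following every safe sequence of crossings, the most of the 6 that can be at the dry ground as the punt arrives there on crossing 11 is 5 — never all 6.
So no plan with fewer than 13 crossings exists, and this one achieves 13:
1. Warden goes to the dry ground with the paladin.  [the marsh camp: the archer, the bard, the elf, the goblin, the knight | the dry ground: the paladin]
2. Warden goes back to the marsh camp alone.  [the marsh camp: the archer, the bard, the elf, the goblin, the knight | the dry ground: the paladin]
3. Warden goes to the dry ground with the bard.  [the marsh camp: the archer, the elf, the goblin, the knight | the dry ground: the bard, the paladin]
4. Warden goes back to the marsh camp with the paladin.  [the marsh camp: the archer, the elf, the goblin, the knight, the paladin | the dry ground: the bard]
5. Warden goes to the dry ground with the goblin.  [the marsh camp: the archer, the elf, the knight, the paladin | the dry ground: the bard, the goblin]
6. Warden goes back to the marsh camp alone.  [the marsh camp: the archer, the elf, the knight, the paladin | the dry ground: the bard, the goblin]
7. Warden goes to the dry ground with the knight.  [the marsh camp: the archer, the elf, the paladin | the dry ground: the bard, the goblin, the knight]
8. Warden goes back to the marsh camp alone.  [the marsh camp: the archer, the elf, the paladin | the dry ground: the bard, the goblin, the knight]
9. Warden goes to the dry ground with the archer.  [the marsh camp: the elf, the paladin | the dry ground: the archer, the bard, the goblin, the knight]
10. Warden goes back to the marsh camp alone.  [the marsh camp: the elf, the paladin | the dry ground: the archer, the bard, the goblin, the knight]
11. Warden goes to the dry ground with the elf.  [the marsh camp: the paladin | the dry ground: the archer, the bard, the elf, the goblin, the knight]
12. Warden goes back to the marsh camp alone.  [the marsh camp: the paladin | the dry ground: the archer, the bard, the elf, the goblin, the knight]
13. Warden goes to the dry ground with the paladin.  [the marsh camp: — | the dry ground: the archer, the bard, the elf, the goblin, the knight, the paladin]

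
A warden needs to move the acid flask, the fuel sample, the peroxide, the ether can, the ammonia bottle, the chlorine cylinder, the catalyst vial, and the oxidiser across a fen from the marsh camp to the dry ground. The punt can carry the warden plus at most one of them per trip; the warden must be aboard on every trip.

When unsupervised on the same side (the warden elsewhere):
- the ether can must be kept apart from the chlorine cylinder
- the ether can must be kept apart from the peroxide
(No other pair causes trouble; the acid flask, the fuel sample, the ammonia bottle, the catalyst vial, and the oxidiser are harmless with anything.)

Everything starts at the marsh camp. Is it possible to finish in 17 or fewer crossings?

Yes — this plan uses 17 crossings (≤ 17):
1. Warden goes to the dry ground with the ether can.
2. Warden goes back to the marsh camp alone.
3. Warden goes to the dry ground with the acid flask.
4. Warden goes back to the marsh camp alone.
5. Warden goes to the dry ground with the fuel sample.
6. Warden goes back to the marsh camp alone.
7. Warden goes to the dry ground with the peroxide.
8. Warden goes back to the marsh camp with the ether can.
9. Warden goes to the dry ground with the chlorine cylinder.
10. Warden goes back to the marsh camp alone.
11. Warden goes to the dry ground with the ammonia bottle.
12. Warden goes back to the marsh camp alone.
13. Warden goes to the dry ground with the catalyst vial.
14. Warden goes back to the marsh camp alone.
15. Warden goes to the dry ground with the oxidiser.
16. Warden goes back to the marsh camp alone.
17. Warden goes to the dry ground with the ether can.

Yes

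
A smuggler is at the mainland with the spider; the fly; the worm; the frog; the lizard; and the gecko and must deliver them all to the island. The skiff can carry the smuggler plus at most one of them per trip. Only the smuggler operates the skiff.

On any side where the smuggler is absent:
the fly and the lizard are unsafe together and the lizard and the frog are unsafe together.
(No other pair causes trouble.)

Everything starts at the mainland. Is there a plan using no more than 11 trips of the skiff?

No

Counting alone: the smuggler can take at most 1 across per trip to the island, so moving all 6 needs at least 6 loaded trips out, with a return between consecutive ones — at least 11 crossings.
The safety rule pushes this higher. Following every safe sequence of crossings, the most of the 6 that can be at the island as the skiff arrives there on crossing 11 is 5 — never all 6.
So the move cannot be finished within 11 crossings. (The shortest complete plan takes 13:)
1. Smuggler goes to the island with the lizard.
2. Smuggler goes back to the mainland alone.
3. Smuggler goes to the island with the spider.
4. Smuggler goes back to the mainland alone.
5. Smuggler goes to the island with the fly.
6. Smuggler goes back to the mainland with the lizard.
7. Smuggler goes to the island with the frog.
8. Smuggler goes back to the mainland alone.
9. Smuggler goes to the island with the worm.
10. Smuggler goes back to the mainland alone.
11. Smuggler goes to the island with the gecko.
12. Smuggler goes back to the mainland alone.
13. Smuggler goes to the island with the lizard.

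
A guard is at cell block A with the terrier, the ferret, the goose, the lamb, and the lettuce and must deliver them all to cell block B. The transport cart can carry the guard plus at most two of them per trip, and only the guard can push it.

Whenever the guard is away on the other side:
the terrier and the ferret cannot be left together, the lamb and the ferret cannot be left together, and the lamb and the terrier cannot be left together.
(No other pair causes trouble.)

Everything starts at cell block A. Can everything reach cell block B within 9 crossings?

Yes

Yes — this plan uses 7 crossings (≤ 9):
1. Guard goes to cell block B with the ferret and the terrier.
2. Guard goes back to cell block A with the terrier.
3. Guard goes to cell block B with the goose and the terrier.
4. Guard goes back to cell block A with the terrier.
5. Guard goes to cell block B with the lettuce and the terrier.
6. Guard goes back to cell block A with the terrier.
7. Guard goes to cell block B with the lamb and the terrier.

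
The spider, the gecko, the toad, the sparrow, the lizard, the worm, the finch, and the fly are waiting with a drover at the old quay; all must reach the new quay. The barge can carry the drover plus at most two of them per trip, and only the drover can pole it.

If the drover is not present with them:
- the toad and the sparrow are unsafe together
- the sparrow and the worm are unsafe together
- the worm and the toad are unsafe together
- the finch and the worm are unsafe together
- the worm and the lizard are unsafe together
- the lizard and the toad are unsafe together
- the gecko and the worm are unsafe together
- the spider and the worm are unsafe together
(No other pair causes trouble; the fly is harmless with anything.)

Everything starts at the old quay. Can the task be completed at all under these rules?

Yes

1. Drover goes to the new quay with the toad and the worm.
2. Drover goes back to the old quay with the toad.
3. Drover goes to the new quay with the spider and the toad.
4. Drover goes back to the old quay with the worm.
5. Drover goes to the new quay with the gecko and the worm.
6. Drover goes back to the old quay with the worm.
7. Drover goes to the new quay with the finch and the worm.
8. Drover goes back to the old quay with the worm.
9. Drover goes to the new quay with the lizard and the sparrow.
10. Drover goes back to the old quay with the toad.
11. Drover goes to the new quay with the fly and the toad.
12. Drover goes back to the old quay with the toad.
13. Drover goes to the new quay with the toad and the worm.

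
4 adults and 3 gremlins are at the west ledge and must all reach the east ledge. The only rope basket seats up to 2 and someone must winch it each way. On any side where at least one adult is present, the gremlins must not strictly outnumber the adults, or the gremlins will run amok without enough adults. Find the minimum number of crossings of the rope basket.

Counting alone: each trip to the east ledge takes at most 2 across and each return brings at least 1 back, so after t trips out (and t−1 returns) at most 2t − (t−1) of the 7 are across; that first reaches 7 at t = 6, so at least 11 crossings are needed.
The plan below uses exactly 11 crossings, so it is optimal:
1. 2 gremlins → the east ledge.  (the west ledge: 4A 1G; the east ledge: 0A 2G)
2. 1 gremlin ← the west ledge.  (the west ledge: 4A 2G; the east ledge: 0A 1G)
3. 2 gremlins → the east ledge.  (the west ledge: 4A 0G; the east ledge: 0A 3G)
4. 1 gremlin ← the west ledge.  (the west ledge: 4A 1G; the east ledge: 0A 2G)
5. 2 adults → the east ledge.  (the west ledge: 2A 1G; the east ledge: 2A 2G)
6. 1 gremlin ← the west ledge.  (the west ledge: 2A 2G; the east ledge: 2A 1G)
7. 1 adult and 1 gremlin → the east ledge.  (the west ledge: 1A 1G; the east ledge: 3A 2G)
8. 1 adult ← the west ledge.  (the west ledge: 2A 1G; the east ledge: 2A 2G)
9. 1 adult and 1 gremlin → the east ledge.  (the west ledge: 1A 0G; the east ledge: 3A 3G)
10. 1 gremlin ← the west ledge.  (the west ledge: 1A 1G; the east ledge: 3A 2G)
11. 1 adult and 1 gremlin → the east ledge.  (the west ledge: 0A 0G; the east ledge: 4A 3G)

11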